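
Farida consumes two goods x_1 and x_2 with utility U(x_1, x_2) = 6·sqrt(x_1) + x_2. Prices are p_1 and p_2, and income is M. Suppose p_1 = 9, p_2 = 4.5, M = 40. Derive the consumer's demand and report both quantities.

x_1* = 2.25, x_2* = 4.3889

Utility is quasi-linear in x_2; the FOC for x_1 is 3/√x_1 = p_1/p_2.
Solve: √x_1 = 3·p_2/p_1, so x_1*(p_1,p_2) = (3·p_2/p_1)², and x_2* = (M − p_1·x_1*)/p_2.
Plugging in: x_1* = (3·4.5/9)² = 2.25, x_2* = 4.3889.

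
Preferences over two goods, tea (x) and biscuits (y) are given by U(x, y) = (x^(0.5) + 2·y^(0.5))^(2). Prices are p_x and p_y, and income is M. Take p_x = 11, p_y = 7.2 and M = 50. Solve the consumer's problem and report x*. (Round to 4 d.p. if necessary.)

x* = 0.6392

MRS = MU_x/MU_y = (1/2)·(y/x)^(0.5). Set equal to p_x/p_y.
Hence y/x = (2·p_x/p_y)^(1/(0.5)), i.e. raised to the 2 power.
Substitute y = (y/x)·x into the budget: x* = M/(p_x + p_y·(y/x)).
Numerically y/x = 9.33642, so x* = 50/(11 + 7.2·9.33642) = 0.6392.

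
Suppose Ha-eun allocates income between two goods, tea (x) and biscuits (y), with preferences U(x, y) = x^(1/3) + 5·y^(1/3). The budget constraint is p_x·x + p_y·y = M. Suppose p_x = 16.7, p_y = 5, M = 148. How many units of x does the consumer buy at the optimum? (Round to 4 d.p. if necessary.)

x* = 0.4135

MU_x ∝ x^(-2/3), MU_y ∝ 5·y^(-2/3), so MRS = (1/5)·(y/x)^(2/3) = p_x/p_y.
Solve for the ratio: y/x = [5·p_x/p_y]^(1.5).
Substitute y = (y/x)·x into the budget: x* = M/(p_x + p_y·(y/x)).
Numerically y/x = 68.245608, so x* = 148/(16.7 + 5·68.245608) = 0.4135.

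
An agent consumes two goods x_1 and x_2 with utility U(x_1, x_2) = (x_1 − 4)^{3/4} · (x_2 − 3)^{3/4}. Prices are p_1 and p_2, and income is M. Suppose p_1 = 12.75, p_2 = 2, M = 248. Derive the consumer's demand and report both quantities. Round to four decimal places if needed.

This is Cobb-Douglas in (x_1−4, x_2−3): tangency gives 0.75·p_2·(x_2−3) = 0.75·p_1·(x_1−4).
After buying the subsistence bundle (4, 3), a share 0.5 of the remaining income goes to x_1: x_1* = 4 + 0.5·(M − 4p_1 − 3p_2)/p_1.
Discretionary income = 248 − 4·12.75 − 3·2 = 191; x_1* = 4 + 0.5·191/12.75 = 11.4902; x_2* = 3 + 0.5·191/2 = 50.75.

x_1* = 11.4902, x_2* = 50.75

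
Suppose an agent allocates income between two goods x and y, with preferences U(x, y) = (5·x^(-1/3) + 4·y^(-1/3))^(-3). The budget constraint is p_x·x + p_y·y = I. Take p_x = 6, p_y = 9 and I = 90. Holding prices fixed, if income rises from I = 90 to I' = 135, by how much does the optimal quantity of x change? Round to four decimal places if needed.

From the CES first-order condition, (5/4)·(y/x)^(4/3) = p_x/p_y.
Hence y/x = ((4/5)·p_x/p_y)^(1/(4/3)), i.e. raised to the 0.75 power.
With the ratio pinned down, the budget gives x* = I/(p_x + p_y·(y/x)) and y* = (y/x)·x*.
Numerically y/x = 0.624093, so x* = 90/(6 + 9·0.624093) = 7.7474.
At I' = 135: x* = 11.6211. Change: 11.6211 − 7.7474 = 3.8737.

Δx* = 3.8737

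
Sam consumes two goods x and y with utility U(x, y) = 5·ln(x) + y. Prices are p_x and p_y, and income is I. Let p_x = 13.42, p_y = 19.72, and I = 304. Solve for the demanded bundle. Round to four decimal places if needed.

Set MRS = p_x/p_y: (5/x)/1 = p_x/p_y.
So x*(p_x,p_y) = 5·p_y/p_x, independent of income; and y* = (I − 5·p_y)/p_y.
At the given prices: x* = 5·19.72/13.42 = 7.3472, and y* = 10.4158.

x* = 7.3472, y* = 10.4158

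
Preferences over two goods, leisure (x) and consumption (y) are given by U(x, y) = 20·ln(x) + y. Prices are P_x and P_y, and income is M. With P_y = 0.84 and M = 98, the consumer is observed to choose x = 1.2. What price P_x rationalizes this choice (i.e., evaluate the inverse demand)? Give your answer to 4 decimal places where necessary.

Set MRS = P_x/P_y: (20/x)/1 = P_x/P_y.
So x*(P_x,P_y) = 20·P_y/P_x, independent of income; and y* = (M − 20·P_y)/P_y.
Set x* = 1.2 in the demand function and solve for P_x: P_x = 14.

P_x = 14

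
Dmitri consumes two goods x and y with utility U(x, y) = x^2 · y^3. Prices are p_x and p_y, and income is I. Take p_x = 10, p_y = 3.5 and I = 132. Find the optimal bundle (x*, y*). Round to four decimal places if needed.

x* = 5.28, y* = 22.6286

The MRS is (2/3)·y/x. Set MRS = p_x/p_y.
Rearranging, p_y·y = (3/2)·p_x·x. Substituting into the budget gives p_x·x·(1 + (3/2)) = I.
Demand: x*(p_x,p_y,I) = 0.4·I/p_x and y* = 0.6·I/p_y.
At p_x=10, p_y=3.5, I=132: x* = 0.4·132/10 = 5.28, y* = 22.6286.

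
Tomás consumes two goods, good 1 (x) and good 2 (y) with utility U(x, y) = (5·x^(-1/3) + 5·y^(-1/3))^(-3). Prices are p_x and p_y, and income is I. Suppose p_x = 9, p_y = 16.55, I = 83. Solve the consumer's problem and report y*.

MRS = MU_x/MU_y = (y/x)^(4/3). Set equal to p_x/p_y.
Hence y/x = (p_x/p_y)^(1/(4/3)), i.e. raised to the 0.75 power.
Substitute y = (y/x)·x into the budget: x* = I/(p_x + p_y·(y/x)).
Numerically y/x = 0.633262, so x* = 83/(9 + 16.55·0.633262) = 4.2607 and y* = 0.633262·4.2607 = 2.6981.

y* = 2.6981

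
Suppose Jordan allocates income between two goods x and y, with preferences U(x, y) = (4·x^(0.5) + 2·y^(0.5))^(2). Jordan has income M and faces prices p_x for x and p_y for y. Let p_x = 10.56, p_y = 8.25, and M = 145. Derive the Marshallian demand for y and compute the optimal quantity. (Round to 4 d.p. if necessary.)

With the ratio pinned down, the budget gives x* = M/(p_x + p_y·(y/x)) and y* = (y/x)·x*.
Numerically y/x = 0.4096, so x* = 145/(10.56 + 8.25·0.4096) = 10.4023 and y* = 0.4096·10.4023 = 4.2608.

y* = 4.2608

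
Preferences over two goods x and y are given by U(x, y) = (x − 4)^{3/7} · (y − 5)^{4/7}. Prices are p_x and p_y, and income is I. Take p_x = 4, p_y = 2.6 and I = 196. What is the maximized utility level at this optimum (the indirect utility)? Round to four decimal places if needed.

Let x' = x−4, y' = y−5. MRS = (3/4)·y'/x' = p_x/p_y.
Substituting into the budget: x* = 4 + 3/7·(I − 4·p_x − 5·p_y)/p_x, and y* = 5 + 4/7·(…)/p_y.
Discretionary income = 196 − 4·4 − 5·2.6 = 167; x* = 4 + 3/7·167/4 = 21.8929; y* = 5 + 4/7·167/2.6 = 41.7033.
Utility at the optimum: U(21.8929, 41.7033) = 26.9761.

V = 26.9761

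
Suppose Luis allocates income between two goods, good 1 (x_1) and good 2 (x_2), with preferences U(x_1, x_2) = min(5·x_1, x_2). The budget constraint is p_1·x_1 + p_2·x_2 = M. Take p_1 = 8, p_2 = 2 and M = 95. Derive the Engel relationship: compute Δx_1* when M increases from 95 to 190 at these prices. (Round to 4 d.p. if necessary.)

Demand: x_1*(p_1,p_2,M) = M/(p_1 + 5·p_2), x_2* = 5·M/(p_1 + 5·p_2).
Here 8 + 5·2 = 18, giving x_1* = 5.2778.
At M' = 190: x_1* = 10.5556. Change: 10.5556 − 5.2778 = 5.2778.

Δx_1* = 5.2778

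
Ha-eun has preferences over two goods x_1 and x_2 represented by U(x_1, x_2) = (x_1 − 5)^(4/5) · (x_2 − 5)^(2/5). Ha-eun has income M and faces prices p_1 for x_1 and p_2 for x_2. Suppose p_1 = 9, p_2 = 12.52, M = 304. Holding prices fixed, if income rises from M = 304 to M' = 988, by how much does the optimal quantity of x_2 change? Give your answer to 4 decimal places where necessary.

Let x_1' = x_1−5, x_2' = x_2−5. MRS = 2·x_2'/x_1' = p_1/p_2.
Substituting into the budget: x_1* = 5 + 2/3·(M − 5·p_1 − 5·p_2)/p_1, and x_2* = 5 + 1/3·(…)/p_2.
Discretionary income = 304 − 5·9 − 5·12.52 = 196.4; x_2* = 5 + 1/3·196.4/12.52 = 10.229.
At M' = 988: x_2* = 28.4398. Change: 28.4398 − 10.229 = 18.2109.

Δx_2* = 18.2109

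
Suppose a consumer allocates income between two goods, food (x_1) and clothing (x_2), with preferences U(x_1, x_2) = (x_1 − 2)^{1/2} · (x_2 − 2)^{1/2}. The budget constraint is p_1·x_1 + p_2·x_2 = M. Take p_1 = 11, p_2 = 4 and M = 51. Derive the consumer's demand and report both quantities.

x_1* = 2.9545, x_2* = 4.625

Let x_1' = x_1−2, x_2' = x_2−2. MRS = x_2'/x_1' = p_1/p_2.
After buying the subsistence bundle (2, 2), a share 0.5 of the remaining income goes to x_1: x_1* = 2 + 0.5·(M − 2p_1 − 2p_2)/p_1.
Discretionary income = 51 − 2·11 − 2·4 = 21; x_1* = 2 + 0.5·21/11 = 2.9545; x_2* = 2 + 0.5·21/4 = 4.625.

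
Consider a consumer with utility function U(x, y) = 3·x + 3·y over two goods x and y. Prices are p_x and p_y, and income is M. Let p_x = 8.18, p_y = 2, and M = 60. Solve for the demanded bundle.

Linear utility — the consumer picks whichever good has higher MU/price: 3/8.18 = 0.3667 vs 3/2 = 1.5.
y gives more utility per dollar, so spend all income on y: y* = M/p_y, x* = 0.
Numerically: x* = 0, y* = 30.

x* = 0, y* = 30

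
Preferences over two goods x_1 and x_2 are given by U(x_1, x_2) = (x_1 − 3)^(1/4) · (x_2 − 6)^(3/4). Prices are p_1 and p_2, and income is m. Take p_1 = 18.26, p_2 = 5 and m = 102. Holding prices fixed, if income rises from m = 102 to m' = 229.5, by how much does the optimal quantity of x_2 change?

Δx_2* = 19.125

Let x_1' = x_1−3, x_2' = x_2−6. MRS = (1/3)·x_2'/x_1' = p_1/p_2.
Substituting into the budget: x_1* = 3 + 0.25·(m − 3·p_1 − 6·p_2)/p_1, and x_2* = 6 + 0.75·(…)/p_2.
Discretionary income = 102 − 3·18.26 − 6·5 = 17.22; x_2* = 6 + 0.75·17.22/5 = 8.583.
At m' = 229.5: x_2* = 27.708. Change: 27.708 − 8.583 = 19.125.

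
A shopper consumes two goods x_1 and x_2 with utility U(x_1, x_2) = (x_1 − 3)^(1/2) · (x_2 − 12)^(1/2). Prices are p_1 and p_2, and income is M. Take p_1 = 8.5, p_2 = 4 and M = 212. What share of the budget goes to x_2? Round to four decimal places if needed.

share on x_2 = 0.5531

Substituting into the budget: x_1* = 3 + 0.5·(M − 3·p_1 − 12·p_2)/p_1, and x_2* = 12 + 0.5·(…)/p_2.
Discretionary income = 212 − 3·8.5 − 12·4 = 138.5; x_1* = 3 + 0.5·138.5/8.5 = 11.1471; x_2* = 12 + 0.5·138.5/4 = 29.3125.
Expenditure on x_2: 4·29.3125 = 117.25; share = 0.5531.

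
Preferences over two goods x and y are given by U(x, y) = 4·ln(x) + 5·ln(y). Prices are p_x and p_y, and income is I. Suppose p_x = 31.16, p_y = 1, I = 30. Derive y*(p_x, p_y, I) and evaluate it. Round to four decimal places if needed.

The MRS is (4/5)·y/x. Set MRS = p_x/p_y.
So 4·p_y·y = 5·p_x·x; combined with the budget, a share 4/9 of income goes to x.
Demand: x*(p_x,p_y,I) = 4/9·I/p_x and y* = 5/9·I/p_y.
At p_x=31.16, p_y=1, I=30: y* = 5/9·30/1 = 16.6667.

y* = 16.6667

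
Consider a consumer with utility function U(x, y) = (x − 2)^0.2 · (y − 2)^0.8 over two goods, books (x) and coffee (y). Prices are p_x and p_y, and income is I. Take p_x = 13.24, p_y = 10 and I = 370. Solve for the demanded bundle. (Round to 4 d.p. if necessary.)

x* = 6.887, y* = 27.8816

MRS = (1/4)·(y−2)/(x−2). Tangency with p_x/p_y gives y−2 = 4·(p_x/p_y)·(x−2).
Substituting into the budget: x* = 2 + 0.2·(I − 2·p_x − 2·p_y)/p_x, and y* = 2 + 0.8·(…)/p_y.
Discretionary income = 370 − 2·13.24 − 2·10 = 323.52; x* = 2 + 0.2·323.52/13.24 = 6.887; y* = 2 + 0.8·323.52/10 = 27.8816.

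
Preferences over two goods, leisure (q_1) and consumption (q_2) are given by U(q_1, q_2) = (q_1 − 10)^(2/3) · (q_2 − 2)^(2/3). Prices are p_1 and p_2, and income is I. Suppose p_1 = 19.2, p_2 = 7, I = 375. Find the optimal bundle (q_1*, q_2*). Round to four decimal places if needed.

Substituting into the budget: q_1* = 10 + 0.5·(I − 10·p_1 − 2·p_2)/p_1, and q_2* = 2 + 0.5·(…)/p_2.
Discretionary income = 375 − 10·19.2 − 2·7 = 169; q_1* = 10 + 0.5·169/19.2 = 14.401; q_2* = 2 + 0.5·169/7 = 14.0714.

q_1* = 14.401, q_2* = 14.0714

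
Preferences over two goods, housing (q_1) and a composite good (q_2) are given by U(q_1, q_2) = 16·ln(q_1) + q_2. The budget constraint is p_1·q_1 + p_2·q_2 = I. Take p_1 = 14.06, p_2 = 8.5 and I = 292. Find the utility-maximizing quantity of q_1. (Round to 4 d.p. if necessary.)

q_1* = 9.6728

Set MRS = p_1/p_2: (16/q_1)/1 = p_1/p_2.
So q_1*(p_1,p_2) = 16·p_2/p_1, independent of income; and q_2* = (I − 16·p_2)/p_2.
At the given prices: q_1* = 16·8.5/14.06 = 9.6728.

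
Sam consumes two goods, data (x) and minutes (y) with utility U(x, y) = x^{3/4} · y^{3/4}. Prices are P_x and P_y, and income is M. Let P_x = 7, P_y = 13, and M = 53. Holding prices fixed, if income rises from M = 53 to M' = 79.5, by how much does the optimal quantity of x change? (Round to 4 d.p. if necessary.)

Δx* = 1.8929

The MRS is y/x. Set MRS = P_x/P_y.
So 0.75·P_y·y = 0.75·P_x·x; combined with the budget, a share 0.5 of income goes to x.
Demand: x*(P_x,P_y,M) = 0.5·M/P_x and y* = 0.5·M/P_y.
At P_x=7, P_y=13, M=53: x* = 0.5·53/7 = 3.7857.
At M' = 79.5: x* = 5.6786. Change: 5.6786 − 3.7857 = 1.8929.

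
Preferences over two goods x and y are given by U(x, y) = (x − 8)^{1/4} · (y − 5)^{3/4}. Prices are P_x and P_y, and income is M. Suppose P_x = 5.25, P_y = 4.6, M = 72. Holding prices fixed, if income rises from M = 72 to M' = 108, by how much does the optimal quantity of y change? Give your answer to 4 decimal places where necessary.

Δy* = 5.8696

Let x' = x−8, y' = y−5. MRS = (1/3)·y'/x' = P_x/P_y.
Substituting into the budget: x* = 8 + 0.25·(M − 8·P_x − 5·P_y)/P_x, and y* = 5 + 0.75·(…)/P_y.
Discretionary income = 72 − 8·5.25 − 5·4.6 = 7; y* = 5 + 0.75·7/4.6 = 6.1413.
At M' = 108: y* = 12.0109. Change: 12.0109 − 6.1413 = 5.8696.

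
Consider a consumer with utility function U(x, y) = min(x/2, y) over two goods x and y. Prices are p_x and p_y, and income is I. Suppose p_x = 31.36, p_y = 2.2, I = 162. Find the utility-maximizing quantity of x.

x* = 4.9908

Leontief preferences: the optimum is at the kink where x/2 = y/1, i.e. y = (1/2)·x.
Budget: p_x·x + p_y·(1/2)·x = I, so (2·p_x + p_y)·x = 2·I.
Demand: x*(p_x,p_y,I) = 2·I/(2·p_x + p_y), y* = I/(2·p_x + p_y).
Here 2·31.36 + 2.2 = 64.92, giving x* = 4.9908.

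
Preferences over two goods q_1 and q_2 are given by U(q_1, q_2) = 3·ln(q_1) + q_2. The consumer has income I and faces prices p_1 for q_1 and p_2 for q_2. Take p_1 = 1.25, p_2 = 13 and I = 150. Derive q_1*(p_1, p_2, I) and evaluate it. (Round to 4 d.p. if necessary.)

q_1* = 31.2

Set MRS = p_1/p_2: (3/q_1)/1 = p_1/p_2.
So q_1*(p_1,p_2) = 3·p_2/p_1, independent of income; and q_2* = (I − 3·p_2)/p_2.
At the given prices: q_1* = 3·13/1.25 = 31.2.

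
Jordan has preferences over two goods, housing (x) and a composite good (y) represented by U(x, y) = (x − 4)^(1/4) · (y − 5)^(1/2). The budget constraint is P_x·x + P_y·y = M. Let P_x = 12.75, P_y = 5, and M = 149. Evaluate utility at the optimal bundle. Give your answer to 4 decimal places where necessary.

V = 3.6669

MRS = (1/2)·(y−5)/(x−4). Tangency with P_x/P_y gives y−5 = 2·(P_x/P_y)·(x−4).
After buying the subsistence bundle (4, 5), a share 1/3 of the remaining income goes to x: x* = 4 + 1/3·(M − 4P_x − 5P_y)/P_x.
Discretionary income = 149 − 4·12.75 − 5·5 = 73; x* = 4 + 1/3·73/12.75 = 5.9085; y* = 5 + 2/3·73/5 = 14.7333.
Utility at the optimum: U(5.9085, 14.7333) = 3.6669.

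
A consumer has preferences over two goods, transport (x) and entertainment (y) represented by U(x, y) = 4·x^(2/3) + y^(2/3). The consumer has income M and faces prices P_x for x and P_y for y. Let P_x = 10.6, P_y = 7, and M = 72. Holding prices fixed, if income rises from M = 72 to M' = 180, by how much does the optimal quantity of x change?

Δx* = 9.8363

MRS = MU_x/MU_y = 4·(y/x)^(1/3). Set equal to P_x/P_y.
Hence y/x = ((1/4)·P_x/P_y)^(1/(1/3)), i.e. raised to the 3 power.
Substitute y = (y/x)·x into the budget: x* = M/(P_x + P_y·(y/x)).
Numerically y/x = 0.054255, so x* = 72/(10.6 + 7·0.054255) = 6.5575.
At M' = 180: x* = 16.3938. Change: 16.3938 − 6.5575 = 9.8363.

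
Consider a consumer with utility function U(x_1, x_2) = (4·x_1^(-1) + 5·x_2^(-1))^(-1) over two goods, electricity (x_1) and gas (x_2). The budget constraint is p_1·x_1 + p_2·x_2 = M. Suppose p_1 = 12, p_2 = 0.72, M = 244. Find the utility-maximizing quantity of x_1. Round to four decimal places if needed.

x_1* = 15.962

MU_x_1 ∝ 4·x_1^(-2), MU_x_2 ∝ 5·x_2^(-2), so MRS = (4/5)·(x_2/x_1)^(2) = p_1/p_2.
Hence x_2/x_1 = ((5/4)·p_1/p_2)^(1/(2)), i.e. raised to the 0.5 power.
With the ratio pinned down, the budget gives x_1* = M/(p_1 + p_2·(x_2/x_1)) and x_2* = (x_2/x_1)·x_1*.
Numerically x_2/x_1 = 4.564355, so x_1* = 244/(12 + 0.72·4.564355) = 15.962.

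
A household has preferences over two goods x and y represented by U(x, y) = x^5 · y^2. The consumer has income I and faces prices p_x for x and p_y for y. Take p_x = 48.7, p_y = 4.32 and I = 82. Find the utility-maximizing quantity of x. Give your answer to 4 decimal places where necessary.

MU_x/MU_y = (5·y)/(2·x); tangency sets this equal to p_x/p_y.
Rearranging, p_y·y = (2/5)·p_x·x. Substituting into the budget gives p_x·x·(1 + (2/5)) = I.
Demand: x*(p_x,p_y,I) = 5/7·I/p_x and y* = 2/7·I/p_y.
At p_x=48.7, p_y=4.32, I=82: x* = 5/7·82/48.7 = 1.2027.

x* = 1.2027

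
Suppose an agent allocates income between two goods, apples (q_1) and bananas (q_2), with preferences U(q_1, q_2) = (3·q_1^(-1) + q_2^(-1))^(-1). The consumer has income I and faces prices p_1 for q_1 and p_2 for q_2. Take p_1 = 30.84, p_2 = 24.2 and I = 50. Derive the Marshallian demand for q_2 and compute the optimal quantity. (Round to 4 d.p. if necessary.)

q_2* = 0.6991

From the CES first-order condition, 3·(q_2/q_1)^(2) = p_1/p_2.
Solve for the ratio: q_2/q_1 = [(1/3)·p_1/p_2]^(0.5).
Substitute q_2 = (q_2/q_1)·q_1 into the budget: q_1* = I/(p_1 + p_2·(q_2/q_1)).
Numerically q_2/q_1 = 0.651762, so q_1* = 50/(30.84 + 24.2·0.651762) = 1.0727 and q_2* = 0.651762·1.0727 = 0.6991.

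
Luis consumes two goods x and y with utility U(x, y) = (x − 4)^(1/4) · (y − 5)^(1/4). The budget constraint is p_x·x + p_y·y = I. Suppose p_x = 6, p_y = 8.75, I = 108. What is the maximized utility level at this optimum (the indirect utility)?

V = 1.6666

This is Cobb-Douglas in (x−4, y−5): tangency gives 0.25·p_y·(y−5) = 0.25·p_x·(x−4).
After buying the subsistence bundle (4, 5), a share 0.5 of the remaining income goes to x: x* = 4 + 0.5·(I − 4p_x − 5p_y)/p_x.
Discretionary income = 108 − 4·6 − 5·8.75 = 40.25; x* = 4 + 0.5·40.25/6 = 7.3542; y* = 5 + 0.5·40.25/8.75 = 7.3.
Utility at the optimum: U(7.3542, 7.3) = 1.6666.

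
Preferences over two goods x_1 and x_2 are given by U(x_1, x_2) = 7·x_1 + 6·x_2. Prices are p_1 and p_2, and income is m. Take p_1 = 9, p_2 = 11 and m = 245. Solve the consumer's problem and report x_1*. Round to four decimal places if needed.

x_1* = 27.2222

Linear utility — the consumer picks whichever good has higher MU/price: 7/9 = 0.7778 vs 6/11 = 0.5455.
x_1 gives more utility per dollar, so spend all income on x_1: x_1* = m/p_1, x_2* = 0.
Numerically: x_1* = 27.2222, x_2* = 0.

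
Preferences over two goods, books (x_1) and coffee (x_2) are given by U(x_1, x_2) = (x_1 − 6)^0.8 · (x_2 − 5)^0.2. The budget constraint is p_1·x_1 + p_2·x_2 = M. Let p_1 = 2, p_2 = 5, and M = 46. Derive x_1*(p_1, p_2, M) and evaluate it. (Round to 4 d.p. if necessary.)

x_1* = 9.6

Substituting into the budget: x_1* = 6 + 0.8·(M − 6·p_1 − 5·p_2)/p_1, and x_2* = 5 + 0.2·(…)/p_2.
Discretionary income = 46 − 6·2 − 5·5 = 9; x_1* = 6 + 0.8·9/2 = 9.6.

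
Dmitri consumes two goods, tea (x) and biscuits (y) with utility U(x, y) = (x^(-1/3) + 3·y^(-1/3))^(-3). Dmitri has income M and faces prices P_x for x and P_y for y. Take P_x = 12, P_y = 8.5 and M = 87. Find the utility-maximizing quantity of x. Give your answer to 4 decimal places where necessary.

x* = 2.3453

With the ratio pinned down, the budget gives x* = M/(P_x + P_y·(y/x)) and y* = (y/x)·x*.
Numerically y/x = 2.952315, so x* = 87/(12 + 8.5·2.952315) = 2.3453.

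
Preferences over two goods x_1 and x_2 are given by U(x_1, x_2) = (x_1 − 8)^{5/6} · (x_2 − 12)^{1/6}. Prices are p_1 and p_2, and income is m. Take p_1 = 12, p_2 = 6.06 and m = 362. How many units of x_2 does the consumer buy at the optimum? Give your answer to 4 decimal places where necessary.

x_2* = 17.3157

Let x_1' = x_1−8, x_2' = x_2−12. MRS = 5·x_2'/x_1' = p_1/p_2.
After buying the subsistence bundle (8, 12), a share 5/6 of the remaining income goes to x_1: x_1* = 8 + 5/6·(m − 8p_1 − 12p_2)/p_1.
Discretionary income = 362 − 8·12 − 12·6.06 = 193.28; x_2* = 12 + 1/6·193.28/6.06 = 17.3157.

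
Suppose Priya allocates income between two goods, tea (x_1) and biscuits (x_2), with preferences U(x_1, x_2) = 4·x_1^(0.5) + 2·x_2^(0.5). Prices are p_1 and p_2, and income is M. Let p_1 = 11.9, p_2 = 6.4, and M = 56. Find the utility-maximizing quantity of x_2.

x_2* = 2.7767

MU_x_1 ∝ 4·x_1^(-0.5), MU_x_2 ∝ 2·x_2^(-0.5), so MRS = 2·(x_2/x_1)^(0.5) = p_1/p_2.
Solve for the ratio: x_2/x_1 = [(1/2)·p_1/p_2]^(2).
With the ratio pinned down, the budget gives x_1* = M/(p_1 + p_2·(x_2/x_1)) and x_2* = (x_2/x_1)·x_1*.
Numerically x_2/x_1 = 0.864319, so x_1* = 56/(11.9 + 6.4·0.864319) = 3.2125 and x_2* = 0.864319·3.2125 = 2.7767.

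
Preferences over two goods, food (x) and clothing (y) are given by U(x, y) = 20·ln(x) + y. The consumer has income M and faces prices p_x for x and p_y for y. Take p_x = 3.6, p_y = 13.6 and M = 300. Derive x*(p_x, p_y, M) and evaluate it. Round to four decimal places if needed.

MU_x = 20/x, MU_y = 1. Tangency: 20/x = p_x/p_y.
So x*(p_x,p_y) = 20·p_y/p_x, independent of income; and y* = (M − 20·p_y)/p_y.
At the given prices: x* = 20·13.6/3.6 = 75.5556.

x* = 75.5556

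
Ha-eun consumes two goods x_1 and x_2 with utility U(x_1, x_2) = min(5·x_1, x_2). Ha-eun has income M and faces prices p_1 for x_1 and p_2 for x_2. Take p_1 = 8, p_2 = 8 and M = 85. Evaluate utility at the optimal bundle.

Leontief preferences: the optimum is at the kink where x_1/1 = x_2/5, i.e. x_2 = 5·x_1.
Budget: p_1·x_1 + p_2·5·x_1 = M, so (p_1 + 5·p_2)·x_1 = M.
Demand: x_1*(p_1,p_2,M) = M/(p_1 + 5·p_2), x_2* = 5·M/(p_1 + 5·p_2).
Here 8 + 5·8 = 48, giving x_1* = 1.7708 and x_2* = 8.8542.
Utility at the optimum: U(1.7708, 8.8542) = 8.8542.

V = 8.8542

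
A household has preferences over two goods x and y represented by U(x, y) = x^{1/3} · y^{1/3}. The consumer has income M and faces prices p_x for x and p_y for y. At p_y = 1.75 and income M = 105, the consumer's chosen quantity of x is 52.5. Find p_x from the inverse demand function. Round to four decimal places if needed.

p_x = 1

The MRS is y/x. Set MRS = p_x/p_y.
So 1/3·p_y·y = 1/3·p_x·x; combined with the budget, a share 0.5 of income goes to x.
Demand: x*(p_x,p_y,M) = 0.5·M/p_x and y* = 0.5·M/p_y.
Set x* = 52.5 in the demand function and solve for p_x: p_x = 1.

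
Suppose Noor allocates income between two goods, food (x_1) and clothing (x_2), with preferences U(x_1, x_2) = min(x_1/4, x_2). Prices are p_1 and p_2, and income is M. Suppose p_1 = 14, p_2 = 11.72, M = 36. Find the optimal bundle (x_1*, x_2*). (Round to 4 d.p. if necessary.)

x_1* = 2.1264, x_2* = 0.5316

Leontief preferences: the optimum is at the kink where x_1/4 = x_2/1, i.e. x_2 = (1/4)·x_1.
Budget: p_1·x_1 + p_2·(1/4)·x_1 = M, so (4·p_1 + p_2)·x_1 = 4·M.
Demand: x_1*(p_1,p_2,M) = 4·M/(4·p_1 + p_2), x_2* = M/(4·p_1 + p_2).
Here 4·14 + 11.72 = 67.72, giving x_1* = 2.1264 and x_2* = 0.5316.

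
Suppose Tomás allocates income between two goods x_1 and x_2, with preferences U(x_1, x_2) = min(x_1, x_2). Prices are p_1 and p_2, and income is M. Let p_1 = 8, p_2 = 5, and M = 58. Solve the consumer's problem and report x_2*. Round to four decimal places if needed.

Here 8 + 5 = 13, giving x_2* = 4.4615.

x_2* = 4.4615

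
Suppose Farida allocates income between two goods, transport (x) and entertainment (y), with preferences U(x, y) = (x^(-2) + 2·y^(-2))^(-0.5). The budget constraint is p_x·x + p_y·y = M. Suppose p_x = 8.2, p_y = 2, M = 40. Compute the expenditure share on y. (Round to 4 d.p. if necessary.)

MRS = MU_x/MU_y = (1/2)·(y/x)^(3). Set equal to p_x/p_y.
Hence y/x = (2·p_x/p_y)^(1/(3)), i.e. raised to the 1/3 power.
With the ratio pinned down, the budget gives x* = M/(p_x + p_y·(y/x)) and y* = (y/x)·x*.
Numerically y/x = 2.01653, so x* = 40/(8.2 + 2·2.01653) = 3.2698 and y* = 2.01653·3.2698 = 6.5937.
Expenditure on y: 2·6.5937 = 13.1874; share = 0.3297.

share on y = 0.3297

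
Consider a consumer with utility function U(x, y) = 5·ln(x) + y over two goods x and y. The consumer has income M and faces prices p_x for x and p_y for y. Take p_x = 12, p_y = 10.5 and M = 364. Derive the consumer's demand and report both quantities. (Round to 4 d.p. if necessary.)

MU_x = 5/x, MU_y = 1. Tangency: 5/x = p_x/p_y.
So x*(p_x,p_y) = 5·p_y/p_x, independent of income; and y* = (M − 5·p_y)/p_y.
At the given prices: x* = 5·10.5/12 = 4.375, and y* = 29.6667.

x* = 4.375, y* = 29.6667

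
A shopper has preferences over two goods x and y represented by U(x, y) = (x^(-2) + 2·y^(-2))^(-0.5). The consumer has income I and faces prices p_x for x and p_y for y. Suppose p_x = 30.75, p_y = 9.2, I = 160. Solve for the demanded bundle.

With the ratio pinned down, the budget gives x* = I/(p_x + p_y·(y/x)) and y* = (y/x)·x*.
Numerically y/x = 1.883775, so x* = 160/(30.75 + 9.2·1.883775) = 3.3277 and y* = 1.883775·3.3277 = 6.2687.

x* = 3.3277, y* = 6.2687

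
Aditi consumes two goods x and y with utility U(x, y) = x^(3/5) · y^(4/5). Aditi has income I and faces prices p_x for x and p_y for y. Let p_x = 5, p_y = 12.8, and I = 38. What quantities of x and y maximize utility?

MU_x/MU_y = (0.6·y)/(0.8·x); tangency sets this equal to p_x/p_y.
Rearranging, p_y·y = (4/3)·p_x·x. Substituting into the budget gives p_x·x·(1 + (4/3)) = I.
Demand: x*(p_x,p_y,I) = 3/7·I/p_x and y* = 4/7·I/p_y.
At p_x=5, p_y=12.8, I=38: x* = 3/7·38/5 = 3.2571, y* = 1.6964.

x* = 3.2571, y* = 1.6964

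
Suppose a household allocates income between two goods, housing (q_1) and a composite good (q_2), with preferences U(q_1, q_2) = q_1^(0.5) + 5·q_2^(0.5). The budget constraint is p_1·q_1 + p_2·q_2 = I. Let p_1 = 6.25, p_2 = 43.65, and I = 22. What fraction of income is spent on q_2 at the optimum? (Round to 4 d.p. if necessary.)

MRS = MU_q_1/MU_q_2 = (1/5)·(q_2/q_1)^(0.5). Set equal to p_1/p_2.
Solve for the ratio: q_2/q_1 = [5·p_1/p_2]^(2).
With the ratio pinned down, the budget gives q_1* = I/(p_1 + p_2·(q_2/q_1)) and q_2* = (q_2/q_1)·q_1*.
Numerically q_2/q_1 = 0.512544, so q_1* = 22/(6.25 + 43.65·0.512544) = 0.7686 and q_2* = 0.512544·0.7686 = 0.394.
Expenditure on q_2: 43.65·0.394 = 17.1961; share = 0.7816.

share on q_2 = 0.7816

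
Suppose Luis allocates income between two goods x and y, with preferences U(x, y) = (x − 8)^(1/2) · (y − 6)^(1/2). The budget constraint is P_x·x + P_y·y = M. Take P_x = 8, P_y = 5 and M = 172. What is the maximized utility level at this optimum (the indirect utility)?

V = 6.1664

MRS = (y−6)/(x−8). Tangency with P_x/P_y gives y−6 = (P_x/P_y)·(x−8).
Substituting into the budget: x* = 8 + 0.5·(M − 8·P_x − 6·P_y)/P_x, and y* = 6 + 0.5·(…)/P_y.
Discretionary income = 172 − 8·8 − 6·5 = 78; x* = 8 + 0.5·78/8 = 12.875; y* = 6 + 0.5·78/5 = 13.8.
Utility at the optimum: U(12.875, 13.8) = 6.1664.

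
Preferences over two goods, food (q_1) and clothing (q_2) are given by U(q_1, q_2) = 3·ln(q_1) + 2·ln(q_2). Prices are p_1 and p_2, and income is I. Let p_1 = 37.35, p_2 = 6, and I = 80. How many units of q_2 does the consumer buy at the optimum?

q_2* = 5.3333

Tangency: MRS = (3/2)·q_2/q_1 = p_1/p_2.
Rearranging, p_2·q_2 = (2/3)·p_1·q_1. Substituting into the budget gives p_1·q_1·(1 + (2/3)) = I.
Demand: q_1*(p_1,p_2,I) = 0.6·I/p_1 and q_2* = 0.4·I/p_2.
At p_1=37.35, p_2=6, I=80: q_2* = 0.4·80/6 = 5.3333.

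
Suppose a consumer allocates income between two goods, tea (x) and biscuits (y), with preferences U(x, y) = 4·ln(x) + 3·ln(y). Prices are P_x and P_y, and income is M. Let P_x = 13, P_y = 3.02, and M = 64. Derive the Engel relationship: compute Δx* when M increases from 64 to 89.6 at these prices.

Δx* = 1.1253

MU_x/MU_y = (4·y)/(3·x); tangency sets this equal to P_x/P_y.
So 4·P_y·y = 3·P_x·x; combined with the budget, a share 4/7 of income goes to x.
Demand: x*(P_x,P_y,M) = 4/7·M/P_x and y* = 3/7·M/P_y.
At P_x=13, P_y=3.02, M=64: x* = 4/7·64/13 = 2.8132.
At M' = 89.6: x* = 3.9385. Change: 3.9385 − 2.8132 = 1.1253.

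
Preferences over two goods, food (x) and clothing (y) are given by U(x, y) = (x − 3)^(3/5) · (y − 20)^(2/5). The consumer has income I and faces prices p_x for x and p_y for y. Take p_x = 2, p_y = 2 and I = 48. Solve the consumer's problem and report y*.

y* = 20.4

Let x' = x−3, y' = y−20. MRS = (3/2)·y'/x' = p_x/p_y.
After buying the subsistence bundle (3, 20), a share 0.6 of the remaining income goes to x: x* = 3 + 0.6·(I − 3p_x − 20p_y)/p_x.
Discretionary income = 48 − 3·2 − 20·2 = 2; y* = 20 + 0.4·2/2 = 20.4.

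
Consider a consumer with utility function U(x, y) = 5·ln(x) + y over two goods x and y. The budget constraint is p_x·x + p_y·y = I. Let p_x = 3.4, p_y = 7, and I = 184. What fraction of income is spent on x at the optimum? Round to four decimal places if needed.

share on x = 0.1902

Set MRS = p_x/p_y: (5/x)/1 = p_x/p_y.
So x*(p_x,p_y) = 5·p_y/p_x, independent of income; and y* = (I − 5·p_y)/p_y.
At the given prices: x* = 5·7/3.4 = 10.2941, and y* = 21.2857.
Expenditure on x: 3.4·10.2941 = 35; share = 0.1902.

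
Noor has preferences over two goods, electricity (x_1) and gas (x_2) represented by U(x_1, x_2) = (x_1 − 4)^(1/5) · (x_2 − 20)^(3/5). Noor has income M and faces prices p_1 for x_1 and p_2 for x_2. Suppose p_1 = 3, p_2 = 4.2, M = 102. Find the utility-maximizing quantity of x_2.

x_2* = 21.0714

MRS = (1/3)·(x_2−20)/(x_1−4). Tangency with p_1/p_2 gives x_2−20 = 3·(p_1/p_2)·(x_1−4).
After buying the subsistence bundle (4, 20), a share 0.25 of the remaining income goes to x_1: x_1* = 4 + 0.25·(M − 4p_1 − 20p_2)/p_1.
Discretionary income = 102 − 4·3 − 20·4.2 = 6; x_2* = 20 + 0.75·6/4.2 = 21.0714.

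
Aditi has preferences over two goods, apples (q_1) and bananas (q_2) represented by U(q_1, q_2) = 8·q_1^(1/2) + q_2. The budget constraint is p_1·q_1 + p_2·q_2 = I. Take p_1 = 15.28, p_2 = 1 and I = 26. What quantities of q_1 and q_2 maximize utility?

q_1* = 0.0685, q_2* = 24.9529

Thus q_1* = (4·p_2/p_1)² — independent of I — with the rest of income spent on q_2.
Plugging in: q_1* = (4·1/15.28)² = 0.0685, q_2* = 24.9529.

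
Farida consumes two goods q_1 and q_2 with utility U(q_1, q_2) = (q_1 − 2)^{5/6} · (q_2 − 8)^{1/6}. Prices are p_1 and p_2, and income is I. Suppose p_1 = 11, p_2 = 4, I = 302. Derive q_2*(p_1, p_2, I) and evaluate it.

This is Cobb-Douglas in (q_1−2, q_2−8): tangency gives 5/6·p_2·(q_2−8) = 1/6·p_1·(q_1−2).
After buying the subsistence bundle (2, 8), a share 5/6 of the remaining income goes to q_1: q_1* = 2 + 5/6·(I − 2p_1 − 8p_2)/p_1.
Discretionary income = 302 − 2·11 − 8·4 = 248; q_2* = 8 + 1/6·248/4 = 18.3333.

q_2* = 18.3333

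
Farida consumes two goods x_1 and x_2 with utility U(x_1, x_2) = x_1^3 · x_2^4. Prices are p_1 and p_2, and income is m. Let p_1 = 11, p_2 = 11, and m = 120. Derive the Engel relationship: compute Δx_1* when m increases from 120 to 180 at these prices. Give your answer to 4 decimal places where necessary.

Tangency: MRS = (3/4)·x_2/x_1 = p_1/p_2.
Rearranging, p_2·x_2 = (4/3)·p_1·x_1. Substituting into the budget gives p_1·x_1·(1 + (4/3)) = m.
Demand: x_1*(p_1,p_2,m) = 3/7·m/p_1 and x_2* = 4/7·m/p_2.
At p_1=11, p_2=11, m=120: x_1* = 3/7·120/11 = 4.6753.
At m' = 180: x_1* = 7.013. Change: 7.013 − 4.6753 = 2.3377.

Δx_1* = 2.3377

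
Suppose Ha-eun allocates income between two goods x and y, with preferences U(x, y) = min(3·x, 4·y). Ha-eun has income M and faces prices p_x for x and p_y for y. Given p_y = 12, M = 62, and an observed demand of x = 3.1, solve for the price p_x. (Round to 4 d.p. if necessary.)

Leontief preferences: the optimum is at the kink where x/4 = y/3, i.e. y = (3/4)·x.
Budget: p_x·x + p_y·(3/4)·x = M, so (4·p_x + 3·p_y)·x = 4·M.
Demand: x*(p_x,p_y,M) = 4·M/(4·p_x + 3·p_y), y* = 3·M/(4·p_x + 3·p_y).
Set x* = 3.1 in the demand function and solve for p_x: p_x = 11.

p_x = 11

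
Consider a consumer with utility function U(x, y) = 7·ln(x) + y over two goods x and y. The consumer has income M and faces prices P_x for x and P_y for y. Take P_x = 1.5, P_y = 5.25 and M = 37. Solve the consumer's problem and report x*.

Set MRS = P_x/P_y: (7/x)/1 = P_x/P_y.
So x*(P_x,P_y) = 7·P_y/P_x, independent of income; and y* = (M − 7·P_y)/P_y.
At the given prices: x* = 7·5.25/1.5 = 24.5.

x* = 24.5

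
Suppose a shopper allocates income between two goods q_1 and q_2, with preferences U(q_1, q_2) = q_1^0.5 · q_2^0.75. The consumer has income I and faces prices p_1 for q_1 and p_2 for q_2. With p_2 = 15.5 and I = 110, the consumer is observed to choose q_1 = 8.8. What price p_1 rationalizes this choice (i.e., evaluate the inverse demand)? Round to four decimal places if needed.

The MRS is (2/3)·q_2/q_1. Set MRS = p_1/p_2.
So 0.5·p_2·q_2 = 0.75·p_1·q_1; combined with the budget, a share 0.4 of income goes to q_1.
Demand: q_1*(p_1,p_2,I) = 0.4·I/p_1 and q_2* = 0.6·I/p_2.
Set q_1* = 8.8 in the demand function and solve for p_1: p_1 = 5.

p_1 = 5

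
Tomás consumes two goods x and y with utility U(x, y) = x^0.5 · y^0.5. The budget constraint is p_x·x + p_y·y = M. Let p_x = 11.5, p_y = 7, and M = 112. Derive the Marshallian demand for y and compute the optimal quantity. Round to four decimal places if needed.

y* = 8

Tangency: MRS = y/x = p_x/p_y.
Rearranging, p_y·y = p_x·x. Substituting into the budget gives p_x·x·(1 + 1) = M.
Demand: x*(p_x,p_y,M) = 0.5·M/p_x and y* = 0.5·M/p_y.
At p_x=11.5, p_y=7, M=112: y* = 0.5·112/7 = 8.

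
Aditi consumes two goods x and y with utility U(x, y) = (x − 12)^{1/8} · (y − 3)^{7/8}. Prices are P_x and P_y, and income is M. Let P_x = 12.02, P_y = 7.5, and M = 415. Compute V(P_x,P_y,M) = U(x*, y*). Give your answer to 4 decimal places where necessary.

MRS = (1/7)·(y−3)/(x−12). Tangency with P_x/P_y gives y−3 = 7·(P_x/P_y)·(x−12).
After buying the subsistence bundle (12, 3), a share 0.125 of the remaining income goes to x: x* = 12 + 0.125·(M − 12P_x − 3P_y)/P_x.
Discretionary income = 415 − 12·12.02 − 3·7.5 = 248.26; x* = 12 + 0.125·248.26/12.02 = 14.5817; y* = 3 + 0.875·248.26/7.5 = 31.9637.
Utility at the optimum: U(14.5817, 31.9637) = 21.4097.

V = 21.4097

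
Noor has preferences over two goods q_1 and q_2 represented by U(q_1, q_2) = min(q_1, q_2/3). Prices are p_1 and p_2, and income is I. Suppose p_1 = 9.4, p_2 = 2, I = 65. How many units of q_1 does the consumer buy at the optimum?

With perfect complements, no substitution: consume in ratio q_1:q_2 = 1:3.
Budget: p_1·q_1 + p_2·3·q_1 = I, so (p_1 + 3·p_2)·q_1 = I.
Demand: q_1*(p_1,p_2,I) = I/(p_1 + 3·p_2), q_2* = 3·I/(p_1 + 3·p_2).
Here 9.4 + 3·2 = 15.4, giving q_1* = 4.2208.

q_1* = 4.2208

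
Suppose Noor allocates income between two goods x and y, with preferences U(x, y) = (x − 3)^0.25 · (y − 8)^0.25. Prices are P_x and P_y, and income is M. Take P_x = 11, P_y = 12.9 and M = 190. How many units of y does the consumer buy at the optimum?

This is Cobb-Douglas in (x−3, y−8): tangency gives 0.25·P_y·(y−8) = 0.25·P_x·(x−3).
Substituting into the budget: x* = 3 + 0.5·(M − 3·P_x − 8·P_y)/P_x, and y* = 8 + 0.5·(…)/P_y.
Discretionary income = 190 − 3·11 − 8·12.9 = 53.8; y* = 8 + 0.5·53.8/12.9 = 10.0853.

y* = 10.0853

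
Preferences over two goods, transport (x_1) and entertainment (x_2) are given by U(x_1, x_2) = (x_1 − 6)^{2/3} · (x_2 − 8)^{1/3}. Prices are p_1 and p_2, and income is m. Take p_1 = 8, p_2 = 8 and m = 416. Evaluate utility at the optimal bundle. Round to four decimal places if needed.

V = 20.1071

MRS = 2·(x_2−8)/(x_1−6). Tangency with p_1/p_2 gives x_2−8 = (1/2)·(p_1/p_2)·(x_1−6).
After buying the subsistence bundle (6, 8), a share 2/3 of the remaining income goes to x_1: x_1* = 6 + 2/3·(m − 6p_1 − 8p_2)/p_1.
Discretionary income = 416 − 6·8 − 8·8 = 304; x_1* = 6 + 2/3·304/8 = 31.3333; x_2* = 8 + 1/3·304/8 = 20.6667.
Utility at the optimum: U(31.3333, 20.6667) = 20.1071.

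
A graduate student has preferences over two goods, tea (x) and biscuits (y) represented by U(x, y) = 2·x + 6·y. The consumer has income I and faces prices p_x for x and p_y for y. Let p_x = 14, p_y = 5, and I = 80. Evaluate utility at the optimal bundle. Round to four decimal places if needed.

Numerically: x* = 0, y* = 16.
Utility at the optimum: U(0, 16) = 96.

V = 96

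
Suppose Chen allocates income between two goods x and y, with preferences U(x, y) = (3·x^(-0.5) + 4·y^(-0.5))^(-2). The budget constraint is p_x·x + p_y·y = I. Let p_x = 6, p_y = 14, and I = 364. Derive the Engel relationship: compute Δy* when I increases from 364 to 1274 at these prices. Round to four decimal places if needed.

MRS = MU_x/MU_y = (3/4)·(y/x)^(1.5). Set equal to p_x/p_y.
Hence y/x = ((4/3)·p_x/p_y)^(1/(1.5)), i.e. raised to the 2/3 power.
Substitute y = (y/x)·x into the budget: x* = I/(p_x + p_y·(y/x)).
Numerically y/x = 0.688612, so x* = 364/(6 + 14·0.688612) = 23.2728 and y* = 0.688612·23.2728 = 16.0259.
At I' = 1274: y* = 56.0908. Change: 56.0908 − 16.0259 = 40.0648.

Δy* = 40.0648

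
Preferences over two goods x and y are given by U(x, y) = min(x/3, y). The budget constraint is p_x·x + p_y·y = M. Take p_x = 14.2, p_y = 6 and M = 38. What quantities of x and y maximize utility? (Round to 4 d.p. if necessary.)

Leontief preferences: the optimum is at the kink where x/3 = y/1, i.e. y = (1/3)·x.
Budget: p_x·x + p_y·(1/3)·x = M, so (3·p_x + p_y)·x = 3·M.
Demand: x*(p_x,p_y,M) = 3·M/(3·p_x + p_y), y* = M/(3·p_x + p_y).
Here 3·14.2 + 6 = 48.6, giving x* = 2.3457 and y* = 0.7819.

x* = 2.3457, y* = 0.7819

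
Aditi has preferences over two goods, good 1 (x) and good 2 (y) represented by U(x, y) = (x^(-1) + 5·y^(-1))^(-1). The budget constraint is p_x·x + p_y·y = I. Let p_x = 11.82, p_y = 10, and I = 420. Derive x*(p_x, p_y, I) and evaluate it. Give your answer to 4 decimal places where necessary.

x* = 11.6245

From the CES first-order condition, (1/5)·(y/x)^(2) = p_x/p_y.
Solve for the ratio: y/x = [5·p_x/p_y]^(0.5).
With the ratio pinned down, the budget gives x* = I/(p_x + p_y·(y/x)) and y* = (y/x)·x*.
Numerically y/x = 2.431049, so x* = 420/(11.82 + 10·2.431049) = 11.6245.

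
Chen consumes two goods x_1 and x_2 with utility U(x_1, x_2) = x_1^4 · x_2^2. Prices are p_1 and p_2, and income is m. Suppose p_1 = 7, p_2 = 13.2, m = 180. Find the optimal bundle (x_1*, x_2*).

Tangency: MRS = 2·x_2/x_1 = p_1/p_2.
Rearranging, p_2·x_2 = (1/2)·p_1·x_1. Substituting into the budget gives p_1·x_1·(1 + (1/2)) = m.
Demand: x_1*(p_1,p_2,m) = 2/3·m/p_1 and x_2* = 1/3·m/p_2.
At p_1=7, p_2=13.2, m=180: x_1* = 2/3·180/7 = 17.1429, x_2* = 4.5455.

x_1* = 17.1429, x_2* = 4.5455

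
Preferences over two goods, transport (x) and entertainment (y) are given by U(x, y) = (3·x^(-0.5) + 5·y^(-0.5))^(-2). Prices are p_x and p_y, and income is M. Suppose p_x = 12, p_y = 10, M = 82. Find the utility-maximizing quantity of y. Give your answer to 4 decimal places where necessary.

From the CES first-order condition, (3/5)·(y/x)^(1.5) = p_x/p_y.
Hence y/x = ((5/3)·p_x/p_y)^(1/(1.5)), i.e. raised to the 2/3 power.
With the ratio pinned down, the budget gives x* = M/(p_x + p_y·(y/x)) and y* = (y/x)·x*.
Numerically y/x = 1.587401, so x* = 82/(12 + 10·1.587401) = 2.9418 and y* = 1.587401·2.9418 = 4.6698.

y* = 4.6698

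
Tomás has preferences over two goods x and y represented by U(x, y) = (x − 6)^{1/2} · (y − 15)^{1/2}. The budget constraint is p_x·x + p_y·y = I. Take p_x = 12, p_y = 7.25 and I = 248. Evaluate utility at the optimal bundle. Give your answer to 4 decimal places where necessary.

Discretionary income = 248 − 6·12 − 15·7.25 = 67.25; x* = 6 + 0.5·67.25/12 = 8.8021; y* = 15 + 0.5·67.25/7.25 = 19.6379.
Utility at the optimum: U(8.8021, 19.6379) = 3.605.

V = 3.605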